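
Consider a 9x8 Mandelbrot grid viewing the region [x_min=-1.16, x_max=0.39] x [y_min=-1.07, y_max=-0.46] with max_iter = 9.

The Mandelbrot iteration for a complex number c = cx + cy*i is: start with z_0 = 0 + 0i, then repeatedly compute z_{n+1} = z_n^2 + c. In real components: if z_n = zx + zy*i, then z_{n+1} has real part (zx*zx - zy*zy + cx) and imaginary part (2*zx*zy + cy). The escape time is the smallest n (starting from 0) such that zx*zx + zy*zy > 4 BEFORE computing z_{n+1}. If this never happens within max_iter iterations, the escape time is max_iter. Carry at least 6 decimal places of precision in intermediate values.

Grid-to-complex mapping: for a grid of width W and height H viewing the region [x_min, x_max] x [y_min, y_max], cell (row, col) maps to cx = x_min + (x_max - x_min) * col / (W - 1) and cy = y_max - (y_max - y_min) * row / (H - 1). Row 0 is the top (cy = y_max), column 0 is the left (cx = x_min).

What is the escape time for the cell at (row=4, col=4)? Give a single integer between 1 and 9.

z_0 = 0 + 0i, c = -0.3850 + -0.8086i
Iter 1: z = -0.3850 + -0.8086i, |z|^2 = 0.8020
Iter 2: z = -0.8906 + -0.1860i, |z|^2 = 0.8277
Iter 3: z = 0.3735 + -0.4773i, |z|^2 = 0.3674
Iter 4: z = -0.4733 + -1.1652i, |z|^2 = 1.5816
Iter 5: z = -1.5185 + 0.2944i, |z|^2 = 2.3927
Iter 6: z = 1.8343 + -1.7028i, |z|^2 = 6.2641
Escaped at iteration 6

Answer: 6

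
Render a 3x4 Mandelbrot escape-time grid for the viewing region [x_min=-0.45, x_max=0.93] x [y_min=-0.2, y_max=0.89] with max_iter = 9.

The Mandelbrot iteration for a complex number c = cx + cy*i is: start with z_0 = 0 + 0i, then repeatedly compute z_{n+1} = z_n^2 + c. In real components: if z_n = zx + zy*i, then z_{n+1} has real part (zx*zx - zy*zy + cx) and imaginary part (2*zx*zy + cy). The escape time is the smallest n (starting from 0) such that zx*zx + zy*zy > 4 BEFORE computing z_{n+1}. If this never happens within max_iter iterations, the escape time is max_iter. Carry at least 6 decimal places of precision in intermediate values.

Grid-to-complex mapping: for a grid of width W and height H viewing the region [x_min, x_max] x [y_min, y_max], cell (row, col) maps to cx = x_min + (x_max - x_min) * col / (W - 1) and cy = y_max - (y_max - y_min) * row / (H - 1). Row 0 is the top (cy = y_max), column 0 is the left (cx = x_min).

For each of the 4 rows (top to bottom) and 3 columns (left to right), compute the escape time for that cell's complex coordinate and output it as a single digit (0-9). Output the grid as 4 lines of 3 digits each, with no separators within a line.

(row=0, col=0): c = -0.4500 + 0.8900i → escape time 5
(row=0, col=1): c = 0.2400 + 0.8900i → escape time 4
(row=0, col=2): c = 0.9300 + 0.8900i → escape time 2
(row=1, col=0): c = -0.4500 + 0.5267i → escape time 9
(row=1, col=1): c = 0.2400 + 0.5267i → escape time 9
(row=1, col=2): c = 0.9300 + 0.5267i → escape time 2
(row=2, col=0): c = -0.4500 + 0.1633i → escape time 9
(row=2, col=1): c = 0.2400 + 0.1633i → escape time 9
(row=2, col=2): c = 0.9300 + 0.1633i → escape time 3
(row=3, col=0): c = -0.4500 + -0.2000i → escape time 9
(row=3, col=1): c = 0.2400 + -0.2000i → escape time 9
(row=3, col=2): c = 0.9300 + -0.2000i → escape time 3

Answer: 542
992
993
993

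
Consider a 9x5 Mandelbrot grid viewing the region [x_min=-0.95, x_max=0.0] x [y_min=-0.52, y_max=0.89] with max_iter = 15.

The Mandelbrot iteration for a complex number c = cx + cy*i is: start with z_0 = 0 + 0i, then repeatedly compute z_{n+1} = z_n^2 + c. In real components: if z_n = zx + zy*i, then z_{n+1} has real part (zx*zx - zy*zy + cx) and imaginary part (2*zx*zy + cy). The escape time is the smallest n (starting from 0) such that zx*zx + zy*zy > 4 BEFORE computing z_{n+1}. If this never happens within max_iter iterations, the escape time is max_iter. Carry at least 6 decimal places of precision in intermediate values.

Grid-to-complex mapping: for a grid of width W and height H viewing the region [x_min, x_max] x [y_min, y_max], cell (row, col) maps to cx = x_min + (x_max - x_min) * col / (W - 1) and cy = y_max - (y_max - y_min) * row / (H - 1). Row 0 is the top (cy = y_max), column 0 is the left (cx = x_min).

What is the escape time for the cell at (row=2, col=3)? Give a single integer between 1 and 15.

z_0 = 0 + 0i, c = -0.5938 + 0.1850i
Iter 1: z = -0.5938 + 0.1850i, |z|^2 = 0.3868
Iter 2: z = -0.2754 + -0.0347i, |z|^2 = 0.0771
Iter 3: z = -0.5191 + 0.2041i, |z|^2 = 0.3111
Iter 4: z = -0.3660 + -0.0269i, |z|^2 = 0.1346
Iter 5: z = -0.4605 + 0.2047i, |z|^2 = 0.2540
Iter 6: z = -0.4235 + -0.0035i, |z|^2 = 0.1794
Iter 7: z = -0.4144 + 0.1880i, |z|^2 = 0.2070
Iter 8: z = -0.4574 + 0.0292i, |z|^2 = 0.2101
Iter 9: z = -0.3854 + 0.1583i, |z|^2 = 0.1736
Iter 10: z = -0.4703 + 0.0630i, |z|^2 = 0.2251
Iter 11: z = -0.3766 + 0.1258i, |z|^2 = 0.1576
Iter 12: z = -0.4678 + 0.0903i, |z|^2 = 0.2270
Iter 13: z = -0.3831 + 0.1005i, |z|^2 = 0.1569
Iter 14: z = -0.4571 + 0.1080i, |z|^2 = 0.2206

Answer: 15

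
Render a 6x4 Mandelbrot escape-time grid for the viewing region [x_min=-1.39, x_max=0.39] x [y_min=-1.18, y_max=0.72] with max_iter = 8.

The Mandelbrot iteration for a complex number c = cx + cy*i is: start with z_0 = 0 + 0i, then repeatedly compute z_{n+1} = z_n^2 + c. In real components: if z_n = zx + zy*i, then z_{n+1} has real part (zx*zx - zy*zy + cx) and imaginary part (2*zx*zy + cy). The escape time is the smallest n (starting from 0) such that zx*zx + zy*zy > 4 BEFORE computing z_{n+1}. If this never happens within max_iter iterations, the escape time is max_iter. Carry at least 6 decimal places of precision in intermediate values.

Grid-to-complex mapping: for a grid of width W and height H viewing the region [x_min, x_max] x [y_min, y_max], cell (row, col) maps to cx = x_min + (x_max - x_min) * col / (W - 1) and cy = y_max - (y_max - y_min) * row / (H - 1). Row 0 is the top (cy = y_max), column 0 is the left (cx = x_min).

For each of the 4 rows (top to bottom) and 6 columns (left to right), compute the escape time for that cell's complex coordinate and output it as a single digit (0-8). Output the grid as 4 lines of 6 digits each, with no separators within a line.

(row=0, col=0): c = -1.3900 + 0.7200i → escape time 3
(row=0, col=1): c = -1.0340 + 0.7200i → escape time 3
(row=0, col=2): c = -0.6780 + 0.7200i → escape time 5
(row=0, col=3): c = -0.3220 + 0.7200i → escape time 8
(row=0, col=4): c = 0.0340 + 0.7200i → escape time 8
(row=0, col=5): c = 0.3900 + 0.7200i → escape time 5
(row=1, col=0): c = -1.3900 + 0.0867i → escape time 8
(row=1, col=1): c = -1.0340 + 0.0867i → escape time 8
(row=1, col=2): c = -0.6780 + 0.0867i → escape time 8
(row=1, col=3): c = -0.3220 + 0.0867i → escape time 8
(row=1, col=4): c = 0.0340 + 0.0867i → escape time 8
(row=1, col=5): c = 0.3900 + 0.0867i → escape time 8
(row=2, col=0): c = -1.3900 + -0.5467i → escape time 3
(row=2, col=1): c = -1.0340 + -0.5467i → escape time 5
(row=2, col=2): c = -0.6780 + -0.5467i → escape time 7
(row=2, col=3): c = -0.3220 + -0.5467i → escape time 8
(row=2, col=4): c = 0.0340 + -0.5467i → escape time 8
(row=2, col=5): c = 0.3900 + -0.5467i → escape time 8
(row=3, col=0): c = -1.3900 + -1.1800i → escape time 2
(row=3, col=1): c = -1.0340 + -1.1800i → escape time 3
(row=3, col=2): c = -0.6780 + -1.1800i → escape time 3
(row=3, col=3): c = -0.3220 + -1.1800i → escape time 3
(row=3, col=4): c = 0.0340 + -1.1800i → escape time 3
(row=3, col=5): c = 0.3900 + -1.1800i → escape time 2

Answer: 335885
888888
357888
233332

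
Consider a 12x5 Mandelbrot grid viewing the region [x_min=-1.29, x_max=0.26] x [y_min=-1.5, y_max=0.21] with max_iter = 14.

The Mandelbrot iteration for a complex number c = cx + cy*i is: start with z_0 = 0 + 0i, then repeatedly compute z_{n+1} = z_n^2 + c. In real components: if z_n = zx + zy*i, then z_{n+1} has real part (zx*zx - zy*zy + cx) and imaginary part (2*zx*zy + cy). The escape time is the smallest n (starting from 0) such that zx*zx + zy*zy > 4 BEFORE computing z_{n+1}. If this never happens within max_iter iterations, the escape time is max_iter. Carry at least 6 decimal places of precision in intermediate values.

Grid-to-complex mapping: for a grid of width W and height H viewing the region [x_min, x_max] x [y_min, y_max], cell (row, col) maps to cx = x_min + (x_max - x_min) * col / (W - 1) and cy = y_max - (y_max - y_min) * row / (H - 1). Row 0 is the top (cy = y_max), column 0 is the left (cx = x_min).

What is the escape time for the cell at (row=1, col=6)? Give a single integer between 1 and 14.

Answer: 14

Derivation:
z_0 = 0 + 0i, c = -0.4445 + -0.2175i
Iter 1: z = -0.4445 + -0.2175i, |z|^2 = 0.2449
Iter 2: z = -0.2942 + -0.0241i, |z|^2 = 0.0872
Iter 3: z = -0.3586 + -0.2033i, |z|^2 = 0.1699
Iter 4: z = -0.3573 + -0.0717i, |z|^2 = 0.1328
Iter 5: z = -0.3220 + -0.1663i, |z|^2 = 0.1313
Iter 6: z = -0.3685 + -0.1104i, |z|^2 = 0.1480
Iter 7: z = -0.3210 + -0.1361i, |z|^2 = 0.1215
Iter 8: z = -0.3601 + -0.1301i, |z|^2 = 0.1466
Iter 9: z = -0.3318 + -0.1238i, |z|^2 = 0.1254
Iter 10: z = -0.3498 + -0.1353i, |z|^2 = 0.1406
Iter 11: z = -0.3405 + -0.1228i, |z|^2 = 0.1310
Iter 12: z = -0.3437 + -0.1338i, |z|^2 = 0.1360
Iter 13: z = -0.3444 + -0.1255i, |z|^2 = 0.1343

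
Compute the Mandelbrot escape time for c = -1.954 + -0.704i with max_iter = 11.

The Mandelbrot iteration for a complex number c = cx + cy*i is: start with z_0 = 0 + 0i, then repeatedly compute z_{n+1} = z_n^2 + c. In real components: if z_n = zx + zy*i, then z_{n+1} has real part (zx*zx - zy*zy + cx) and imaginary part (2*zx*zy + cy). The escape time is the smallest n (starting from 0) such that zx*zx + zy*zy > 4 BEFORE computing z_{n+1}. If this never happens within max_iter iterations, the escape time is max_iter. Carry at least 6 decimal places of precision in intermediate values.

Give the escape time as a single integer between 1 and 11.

z_0 = 0 + 0i, c = -1.9540 + -0.7040i
Iter 1: z = -1.9540 + -0.7040i, |z|^2 = 4.3137
Escaped at iteration 1

Answer: 1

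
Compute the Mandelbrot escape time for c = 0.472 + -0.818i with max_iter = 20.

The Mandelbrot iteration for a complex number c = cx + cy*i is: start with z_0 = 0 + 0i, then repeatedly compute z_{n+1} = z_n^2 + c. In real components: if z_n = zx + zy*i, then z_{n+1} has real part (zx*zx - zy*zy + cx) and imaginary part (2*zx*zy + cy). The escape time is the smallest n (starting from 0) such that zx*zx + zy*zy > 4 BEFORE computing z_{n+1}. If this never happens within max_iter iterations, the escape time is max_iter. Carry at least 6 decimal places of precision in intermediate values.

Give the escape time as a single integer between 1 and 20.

Answer: 3

Derivation:
z_0 = 0 + 0i, c = 0.4720 + -0.8180i
Iter 1: z = 0.4720 + -0.8180i, |z|^2 = 0.8919
Iter 2: z = 0.0257 + -1.5902i, |z|^2 = 2.5294
Iter 3: z = -2.0561 + -0.8996i, |z|^2 = 5.0366
Escaped at iteration 3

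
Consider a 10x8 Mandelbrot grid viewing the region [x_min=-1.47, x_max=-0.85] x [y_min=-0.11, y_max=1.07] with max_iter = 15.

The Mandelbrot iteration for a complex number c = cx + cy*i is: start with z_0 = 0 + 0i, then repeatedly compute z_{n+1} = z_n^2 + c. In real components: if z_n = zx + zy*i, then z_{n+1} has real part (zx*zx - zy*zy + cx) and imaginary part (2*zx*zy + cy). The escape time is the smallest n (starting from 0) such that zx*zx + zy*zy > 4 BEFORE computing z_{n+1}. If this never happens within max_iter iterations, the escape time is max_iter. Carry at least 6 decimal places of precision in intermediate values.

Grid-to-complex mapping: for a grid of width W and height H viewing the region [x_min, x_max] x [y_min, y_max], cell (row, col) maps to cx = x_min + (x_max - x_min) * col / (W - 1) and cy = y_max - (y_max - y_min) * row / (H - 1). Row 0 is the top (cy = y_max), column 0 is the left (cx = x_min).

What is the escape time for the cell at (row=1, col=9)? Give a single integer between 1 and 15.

z_0 = 0 + 0i, c = -0.8500 + 0.9014i
Iter 1: z = -0.8500 + 0.9014i, |z|^2 = 1.5351
Iter 2: z = -0.9401 + -0.6310i, |z|^2 = 1.2819
Iter 3: z = -0.3644 + 2.0878i, |z|^2 = 4.4917
Escaped at iteration 3

Answer: 3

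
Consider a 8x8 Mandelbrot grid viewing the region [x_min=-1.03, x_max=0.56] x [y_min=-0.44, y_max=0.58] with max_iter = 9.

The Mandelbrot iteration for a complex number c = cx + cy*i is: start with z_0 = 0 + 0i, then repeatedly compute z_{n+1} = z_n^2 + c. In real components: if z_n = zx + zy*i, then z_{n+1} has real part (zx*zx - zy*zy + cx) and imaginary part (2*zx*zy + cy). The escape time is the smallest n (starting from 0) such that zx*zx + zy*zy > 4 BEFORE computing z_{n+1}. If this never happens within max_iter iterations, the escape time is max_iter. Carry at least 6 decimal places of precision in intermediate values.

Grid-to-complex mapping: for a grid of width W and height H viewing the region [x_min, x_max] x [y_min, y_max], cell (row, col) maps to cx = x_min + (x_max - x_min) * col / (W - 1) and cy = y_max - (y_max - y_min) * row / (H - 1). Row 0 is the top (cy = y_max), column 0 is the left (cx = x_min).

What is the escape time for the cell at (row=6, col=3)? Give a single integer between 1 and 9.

z_0 = 0 + 0i, c = -0.3486 + -0.2943i
Iter 1: z = -0.3486 + -0.2943i, |z|^2 = 0.2081
Iter 2: z = -0.3137 + -0.0891i, |z|^2 = 0.1063
Iter 3: z = -0.2581 + -0.2384i, |z|^2 = 0.1234
Iter 4: z = -0.3388 + -0.1712i, |z|^2 = 0.1441
Iter 5: z = -0.2631 + -0.1783i, |z|^2 = 0.1010
Iter 6: z = -0.3111 + -0.2005i, |z|^2 = 0.1370
Iter 7: z = -0.2920 + -0.1695i, |z|^2 = 0.1140
Iter 8: z = -0.2921 + -0.1953i, |z|^2 = 0.1234

Answer: 9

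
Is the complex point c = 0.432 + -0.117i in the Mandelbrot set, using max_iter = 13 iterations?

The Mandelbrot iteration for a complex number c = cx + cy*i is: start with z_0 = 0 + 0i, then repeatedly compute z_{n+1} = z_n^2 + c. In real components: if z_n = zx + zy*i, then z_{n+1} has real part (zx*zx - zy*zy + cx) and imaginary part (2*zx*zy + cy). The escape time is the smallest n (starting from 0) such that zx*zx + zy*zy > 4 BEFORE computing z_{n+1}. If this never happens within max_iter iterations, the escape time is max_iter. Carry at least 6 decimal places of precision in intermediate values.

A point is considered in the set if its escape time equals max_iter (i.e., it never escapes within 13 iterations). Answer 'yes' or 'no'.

z_0 = 0 + 0i, c = 0.4320 + -0.1170i
Iter 1: z = 0.4320 + -0.1170i, |z|^2 = 0.2003
Iter 2: z = 0.6049 + -0.2181i, |z|^2 = 0.4135
Iter 3: z = 0.7504 + -0.3809i, |z|^2 = 0.7081
Iter 4: z = 0.8500 + -0.6886i, |z|^2 = 1.1967
Iter 5: z = 0.6804 + -1.2876i, |z|^2 = 2.1209
Iter 6: z = -0.7630 + -1.8692i, |z|^2 = 4.0760
Escaped at iteration 6

Answer: no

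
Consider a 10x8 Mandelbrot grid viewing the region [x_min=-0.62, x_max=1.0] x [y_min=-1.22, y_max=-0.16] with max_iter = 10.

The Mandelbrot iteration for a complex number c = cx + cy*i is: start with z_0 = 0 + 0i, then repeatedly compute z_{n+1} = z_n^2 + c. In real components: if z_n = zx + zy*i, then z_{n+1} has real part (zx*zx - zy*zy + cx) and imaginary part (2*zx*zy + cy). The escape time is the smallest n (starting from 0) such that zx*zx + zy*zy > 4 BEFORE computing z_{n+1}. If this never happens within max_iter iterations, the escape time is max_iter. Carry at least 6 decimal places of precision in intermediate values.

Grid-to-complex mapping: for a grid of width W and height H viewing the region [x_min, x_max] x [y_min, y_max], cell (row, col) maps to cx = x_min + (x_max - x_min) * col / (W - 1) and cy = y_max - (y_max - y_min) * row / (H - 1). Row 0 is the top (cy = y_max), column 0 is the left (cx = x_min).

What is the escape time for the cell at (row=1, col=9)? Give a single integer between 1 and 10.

Answer: 2

Derivation:
z_0 = 0 + 0i, c = 1.0000 + -0.3114i
Iter 1: z = 1.0000 + -0.3114i, |z|^2 = 1.0970
Iter 2: z = 1.9030 + -0.9343i, |z|^2 = 4.4943
Escaped at iteration 2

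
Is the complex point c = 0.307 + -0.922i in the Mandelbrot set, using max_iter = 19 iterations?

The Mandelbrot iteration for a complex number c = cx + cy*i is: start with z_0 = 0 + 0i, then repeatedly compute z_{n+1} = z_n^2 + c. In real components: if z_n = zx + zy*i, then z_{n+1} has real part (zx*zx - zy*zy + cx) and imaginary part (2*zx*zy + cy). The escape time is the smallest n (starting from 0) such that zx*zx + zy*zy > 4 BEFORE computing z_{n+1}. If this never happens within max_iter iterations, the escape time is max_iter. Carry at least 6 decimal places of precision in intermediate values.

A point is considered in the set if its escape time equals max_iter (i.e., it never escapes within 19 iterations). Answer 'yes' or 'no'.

z_0 = 0 + 0i, c = 0.3070 + -0.9220i
Iter 1: z = 0.3070 + -0.9220i, |z|^2 = 0.9443
Iter 2: z = -0.4488 + -1.4881i, |z|^2 = 2.4159
Iter 3: z = -1.7060 + 0.4138i, |z|^2 = 3.0817
Iter 4: z = 3.0462 + -2.3340i, |z|^2 = 14.7270
Escaped at iteration 4

Answer: no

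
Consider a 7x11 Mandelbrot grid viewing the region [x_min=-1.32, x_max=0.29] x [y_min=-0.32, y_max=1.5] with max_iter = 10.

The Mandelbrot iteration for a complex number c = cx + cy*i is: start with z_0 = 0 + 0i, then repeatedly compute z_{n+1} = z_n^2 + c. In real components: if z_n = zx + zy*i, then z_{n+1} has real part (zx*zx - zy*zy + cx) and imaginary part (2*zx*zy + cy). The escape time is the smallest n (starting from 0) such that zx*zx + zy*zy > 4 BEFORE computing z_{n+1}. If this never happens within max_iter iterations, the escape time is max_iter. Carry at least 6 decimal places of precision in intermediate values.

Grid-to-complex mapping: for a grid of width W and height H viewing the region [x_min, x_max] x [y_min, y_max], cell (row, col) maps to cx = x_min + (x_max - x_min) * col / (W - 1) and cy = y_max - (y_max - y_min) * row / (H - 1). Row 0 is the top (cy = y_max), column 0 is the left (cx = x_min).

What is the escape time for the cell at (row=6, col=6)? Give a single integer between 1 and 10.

Answer: 10

Derivation:
z_0 = 0 + 0i, c = 0.2900 + 0.4080i
Iter 1: z = 0.2900 + 0.4080i, |z|^2 = 0.2506
Iter 2: z = 0.2076 + 0.6446i, |z|^2 = 0.4587
Iter 3: z = -0.0824 + 0.6757i, |z|^2 = 0.4634
Iter 4: z = -0.1598 + 0.2966i, |z|^2 = 0.1135
Iter 5: z = 0.2276 + 0.3132i, |z|^2 = 0.1499
Iter 6: z = 0.2437 + 0.5506i, |z|^2 = 0.3625
Iter 7: z = 0.0463 + 0.6763i, |z|^2 = 0.4595
Iter 8: z = -0.1653 + 0.4706i, |z|^2 = 0.2488
Iter 9: z = 0.0959 + 0.2525i, |z|^2 = 0.0729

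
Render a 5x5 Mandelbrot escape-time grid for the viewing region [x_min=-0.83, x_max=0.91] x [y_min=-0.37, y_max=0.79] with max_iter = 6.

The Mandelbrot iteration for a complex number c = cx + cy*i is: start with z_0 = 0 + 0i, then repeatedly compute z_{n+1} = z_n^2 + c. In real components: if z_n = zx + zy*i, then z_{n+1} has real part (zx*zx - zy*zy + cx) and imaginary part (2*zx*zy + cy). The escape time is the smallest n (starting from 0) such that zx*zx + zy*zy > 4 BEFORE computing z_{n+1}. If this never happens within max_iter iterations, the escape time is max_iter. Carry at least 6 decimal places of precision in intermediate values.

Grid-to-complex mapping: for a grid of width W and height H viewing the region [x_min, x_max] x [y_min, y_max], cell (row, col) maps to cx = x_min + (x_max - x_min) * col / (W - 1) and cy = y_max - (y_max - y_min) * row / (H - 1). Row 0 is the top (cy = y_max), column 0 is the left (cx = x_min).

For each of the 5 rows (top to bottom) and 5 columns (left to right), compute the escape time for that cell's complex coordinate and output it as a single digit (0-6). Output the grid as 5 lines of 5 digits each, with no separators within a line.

Answer: 46632
66652
66663
66653
66663

Derivation:
(row=0, col=0): c = -0.8300 + 0.7900i → escape time 4
(row=0, col=1): c = -0.3950 + 0.7900i → escape time 6
(row=0, col=2): c = 0.0400 + 0.7900i → escape time 6
(row=0, col=3): c = 0.4750 + 0.7900i → escape time 3
(row=0, col=4): c = 0.9100 + 0.7900i → escape time 2
(row=1, col=0): c = -0.8300 + 0.5000i → escape time 6
(row=1, col=1): c = -0.3950 + 0.5000i → escape time 6
(row=1, col=2): c = 0.0400 + 0.5000i → escape time 6
(row=1, col=3): c = 0.4750 + 0.5000i → escape time 5
(row=1, col=4): c = 0.9100 + 0.5000i → escape time 2
(row=2, col=0): c = -0.8300 + 0.2100i → escape time 6
(row=2, col=1): c = -0.3950 + 0.2100i → escape time 6
(row=2, col=2): c = 0.0400 + 0.2100i → escape time 6
(row=2, col=3): c = 0.4750 + 0.2100i → escape time 6
(row=2, col=4): c = 0.9100 + 0.2100i → escape time 3
(row=3, col=0): c = -0.8300 + -0.0800i → escape time 6
(row=3, col=1): c = -0.3950 + -0.0800i → escape time 6
(row=3, col=2): c = 0.0400 + -0.0800i → escape time 6
(row=3, col=3): c = 0.4750 + -0.0800i → escape time 5
(row=3, col=4): c = 0.9100 + -0.0800i → escape time 3
(row=4, col=0): c = -0.8300 + -0.3700i → escape time 6
(row=4, col=1): c = -0.3950 + -0.3700i → escape time 6
(row=4, col=2): c = 0.0400 + -0.3700i → escape time 6
(row=4, col=3): c = 0.4750 + -0.3700i → escape time 6
(row=4, col=4): c = 0.9100 + -0.3700i → escape time 3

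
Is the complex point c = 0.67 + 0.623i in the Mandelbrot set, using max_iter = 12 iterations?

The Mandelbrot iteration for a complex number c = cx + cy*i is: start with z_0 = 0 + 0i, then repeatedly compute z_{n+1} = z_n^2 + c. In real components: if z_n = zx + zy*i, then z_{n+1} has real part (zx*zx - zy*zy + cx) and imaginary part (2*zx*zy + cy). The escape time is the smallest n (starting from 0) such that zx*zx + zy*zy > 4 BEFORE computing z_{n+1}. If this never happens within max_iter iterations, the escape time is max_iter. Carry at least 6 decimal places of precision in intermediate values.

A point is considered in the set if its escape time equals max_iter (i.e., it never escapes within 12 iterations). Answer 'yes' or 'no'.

z_0 = 0 + 0i, c = 0.6700 + 0.6230i
Iter 1: z = 0.6700 + 0.6230i, |z|^2 = 0.8370
Iter 2: z = 0.7308 + 1.4578i, |z|^2 = 2.6593
Iter 3: z = -0.9212 + 2.7537i, |z|^2 = 8.4313
Escaped at iteration 3

Answer: no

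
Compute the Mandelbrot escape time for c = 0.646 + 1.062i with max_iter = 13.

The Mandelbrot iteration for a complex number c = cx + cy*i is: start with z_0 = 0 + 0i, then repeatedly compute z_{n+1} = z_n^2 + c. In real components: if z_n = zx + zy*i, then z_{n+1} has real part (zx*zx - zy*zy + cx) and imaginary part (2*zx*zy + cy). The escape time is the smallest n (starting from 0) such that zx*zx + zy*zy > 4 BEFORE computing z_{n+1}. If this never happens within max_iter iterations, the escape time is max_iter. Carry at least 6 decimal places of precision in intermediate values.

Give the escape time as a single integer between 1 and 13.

z_0 = 0 + 0i, c = 0.6460 + 1.0620i
Iter 1: z = 0.6460 + 1.0620i, |z|^2 = 1.5452
Iter 2: z = -0.0645 + 2.4341i, |z|^2 = 5.9290
Escaped at iteration 2

Answer: 2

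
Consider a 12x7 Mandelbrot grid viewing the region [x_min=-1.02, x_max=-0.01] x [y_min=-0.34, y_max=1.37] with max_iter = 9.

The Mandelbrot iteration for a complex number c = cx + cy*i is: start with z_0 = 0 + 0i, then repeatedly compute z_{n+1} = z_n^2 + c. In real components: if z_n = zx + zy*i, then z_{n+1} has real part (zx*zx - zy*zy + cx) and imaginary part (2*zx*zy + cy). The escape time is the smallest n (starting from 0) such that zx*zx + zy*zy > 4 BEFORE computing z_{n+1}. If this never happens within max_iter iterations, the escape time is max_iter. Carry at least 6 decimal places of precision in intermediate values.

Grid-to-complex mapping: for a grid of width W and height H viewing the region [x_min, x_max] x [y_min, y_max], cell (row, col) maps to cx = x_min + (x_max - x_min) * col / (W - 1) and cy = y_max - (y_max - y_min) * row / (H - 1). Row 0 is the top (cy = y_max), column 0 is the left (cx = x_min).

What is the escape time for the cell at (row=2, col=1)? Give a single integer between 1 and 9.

z_0 = 0 + 0i, c = -0.9282 + 0.8000i
Iter 1: z = -0.9282 + 0.8000i, |z|^2 = 1.5015
Iter 2: z = -0.7067 + -0.6851i, |z|^2 = 0.9687
Iter 3: z = -0.8982 + 1.7683i, |z|^2 = 3.9334
Iter 4: z = -3.2482 + -2.3764i, |z|^2 = 16.1979
Escaped at iteration 4

Answer: 4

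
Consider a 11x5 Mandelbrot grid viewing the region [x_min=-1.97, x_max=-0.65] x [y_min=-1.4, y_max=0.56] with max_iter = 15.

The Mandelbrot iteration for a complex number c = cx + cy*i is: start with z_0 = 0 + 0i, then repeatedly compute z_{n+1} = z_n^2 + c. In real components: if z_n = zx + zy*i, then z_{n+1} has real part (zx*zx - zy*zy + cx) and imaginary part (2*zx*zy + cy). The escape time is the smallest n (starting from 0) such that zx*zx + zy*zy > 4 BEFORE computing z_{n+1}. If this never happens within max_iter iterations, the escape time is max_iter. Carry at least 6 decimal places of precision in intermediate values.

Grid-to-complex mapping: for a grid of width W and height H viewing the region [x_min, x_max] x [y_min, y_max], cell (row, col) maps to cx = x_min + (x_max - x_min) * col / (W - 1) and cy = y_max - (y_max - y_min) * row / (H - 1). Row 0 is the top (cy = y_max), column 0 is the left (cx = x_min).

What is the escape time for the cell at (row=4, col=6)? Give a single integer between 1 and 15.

Answer: 2

Derivation:
z_0 = 0 + 0i, c = -1.1780 + -1.4000i
Iter 1: z = -1.1780 + -1.4000i, |z|^2 = 3.3477
Iter 2: z = -1.7503 + 1.8984i, |z|^2 = 6.6675
Escaped at iteration 2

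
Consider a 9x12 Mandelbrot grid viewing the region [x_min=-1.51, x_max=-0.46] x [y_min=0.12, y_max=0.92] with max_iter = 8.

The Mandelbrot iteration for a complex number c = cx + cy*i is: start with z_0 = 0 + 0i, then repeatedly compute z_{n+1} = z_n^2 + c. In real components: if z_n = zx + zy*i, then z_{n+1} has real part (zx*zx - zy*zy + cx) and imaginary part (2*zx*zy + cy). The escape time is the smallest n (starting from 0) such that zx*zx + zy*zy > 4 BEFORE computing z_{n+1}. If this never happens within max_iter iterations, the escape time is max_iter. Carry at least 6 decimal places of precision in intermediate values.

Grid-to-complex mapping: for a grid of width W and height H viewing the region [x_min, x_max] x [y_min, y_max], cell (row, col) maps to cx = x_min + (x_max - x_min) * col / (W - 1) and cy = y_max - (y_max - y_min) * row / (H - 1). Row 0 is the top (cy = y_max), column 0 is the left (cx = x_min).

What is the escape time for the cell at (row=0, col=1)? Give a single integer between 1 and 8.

Answer: 3

Derivation:
z_0 = 0 + 0i, c = -1.3787 + 0.9200i
Iter 1: z = -1.3787 + 0.9200i, |z|^2 = 2.7474
Iter 2: z = -0.3242 + -1.6169i, |z|^2 = 2.7195
Iter 3: z = -3.8880 + 1.9684i, |z|^2 = 18.9912
Escaped at iteration 3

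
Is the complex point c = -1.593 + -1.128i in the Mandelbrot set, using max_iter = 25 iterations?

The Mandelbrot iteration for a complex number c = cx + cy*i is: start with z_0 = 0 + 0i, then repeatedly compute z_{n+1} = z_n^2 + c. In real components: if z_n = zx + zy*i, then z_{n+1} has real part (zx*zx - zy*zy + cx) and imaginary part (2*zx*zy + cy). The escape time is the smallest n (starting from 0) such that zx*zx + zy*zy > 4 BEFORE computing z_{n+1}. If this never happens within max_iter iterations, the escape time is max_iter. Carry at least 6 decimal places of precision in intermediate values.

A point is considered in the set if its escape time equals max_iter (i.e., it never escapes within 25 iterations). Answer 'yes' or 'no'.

z_0 = 0 + 0i, c = -1.5930 + -1.1280i
Iter 1: z = -1.5930 + -1.1280i, |z|^2 = 3.8100
Iter 2: z = -0.3277 + 2.4658i, |z|^2 = 6.1876
Escaped at iteration 2

Answer: no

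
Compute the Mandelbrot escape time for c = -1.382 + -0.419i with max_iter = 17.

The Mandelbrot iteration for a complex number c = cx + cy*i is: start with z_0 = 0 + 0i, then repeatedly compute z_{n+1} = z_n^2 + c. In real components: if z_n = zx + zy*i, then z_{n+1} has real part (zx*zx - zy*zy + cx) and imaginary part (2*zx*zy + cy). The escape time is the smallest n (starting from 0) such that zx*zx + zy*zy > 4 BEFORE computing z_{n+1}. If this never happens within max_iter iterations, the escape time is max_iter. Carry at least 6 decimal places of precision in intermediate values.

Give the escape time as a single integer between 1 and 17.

z_0 = 0 + 0i, c = -1.3820 + -0.4190i
Iter 1: z = -1.3820 + -0.4190i, |z|^2 = 2.0855
Iter 2: z = 0.3524 + 0.7391i, |z|^2 = 0.6705
Iter 3: z = -1.8041 + 0.1019i, |z|^2 = 3.2653
Iter 4: z = 1.8625 + -0.7866i, |z|^2 = 4.0877
Escaped at iteration 4

Answer: 4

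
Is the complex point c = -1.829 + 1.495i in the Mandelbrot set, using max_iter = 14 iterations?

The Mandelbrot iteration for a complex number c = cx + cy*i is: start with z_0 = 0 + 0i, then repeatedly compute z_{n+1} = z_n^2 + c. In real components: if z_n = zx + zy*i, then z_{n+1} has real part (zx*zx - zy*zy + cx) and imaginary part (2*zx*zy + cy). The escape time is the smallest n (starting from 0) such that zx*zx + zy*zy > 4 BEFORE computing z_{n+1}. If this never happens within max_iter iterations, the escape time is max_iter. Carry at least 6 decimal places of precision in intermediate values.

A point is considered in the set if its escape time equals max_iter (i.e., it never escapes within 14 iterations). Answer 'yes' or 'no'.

Answer: no

Derivation:
z_0 = 0 + 0i, c = -1.8290 + 1.4950i
Iter 1: z = -1.8290 + 1.4950i, |z|^2 = 5.5803
Escaped at iteration 1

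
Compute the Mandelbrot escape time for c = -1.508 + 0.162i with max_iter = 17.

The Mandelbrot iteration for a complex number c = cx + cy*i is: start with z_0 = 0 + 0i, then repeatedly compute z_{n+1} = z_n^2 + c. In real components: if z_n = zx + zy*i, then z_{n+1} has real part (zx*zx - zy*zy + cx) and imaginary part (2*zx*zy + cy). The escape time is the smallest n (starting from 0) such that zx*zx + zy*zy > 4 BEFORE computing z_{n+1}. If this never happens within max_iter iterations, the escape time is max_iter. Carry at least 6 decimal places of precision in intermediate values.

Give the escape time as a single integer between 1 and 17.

z_0 = 0 + 0i, c = -1.5080 + 0.1620i
Iter 1: z = -1.5080 + 0.1620i, |z|^2 = 2.3003
Iter 2: z = 0.7398 + -0.3266i, |z|^2 = 0.6540
Iter 3: z = -1.0673 + -0.3212i, |z|^2 = 1.2424
Iter 4: z = -0.4720 + 0.8477i, |z|^2 = 0.9414
Iter 5: z = -2.0039 + -0.6383i, |z|^2 = 4.4229
Escaped at iteration 5

Answer: 5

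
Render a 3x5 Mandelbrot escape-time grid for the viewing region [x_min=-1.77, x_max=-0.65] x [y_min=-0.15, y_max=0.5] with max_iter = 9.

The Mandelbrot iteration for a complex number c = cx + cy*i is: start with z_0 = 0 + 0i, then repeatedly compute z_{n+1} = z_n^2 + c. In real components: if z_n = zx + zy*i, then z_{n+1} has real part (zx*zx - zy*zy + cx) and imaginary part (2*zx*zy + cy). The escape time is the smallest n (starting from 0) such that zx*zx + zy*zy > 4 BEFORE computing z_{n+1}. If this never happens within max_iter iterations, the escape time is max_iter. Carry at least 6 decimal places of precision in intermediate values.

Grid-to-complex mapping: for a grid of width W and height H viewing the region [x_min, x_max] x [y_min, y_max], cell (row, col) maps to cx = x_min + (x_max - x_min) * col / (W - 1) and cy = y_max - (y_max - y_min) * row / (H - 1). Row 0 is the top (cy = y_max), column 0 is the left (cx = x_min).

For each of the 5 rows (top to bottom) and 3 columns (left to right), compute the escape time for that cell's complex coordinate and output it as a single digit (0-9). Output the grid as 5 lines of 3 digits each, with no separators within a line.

(row=0, col=0): c = -1.7700 + 0.5000i → escape time 3
(row=0, col=1): c = -1.2100 + 0.5000i → escape time 5
(row=0, col=2): c = -0.6500 + 0.5000i → escape time 9
(row=1, col=0): c = -1.7700 + 0.3375i → escape time 3
(row=1, col=1): c = -1.2100 + 0.3375i → escape time 9
(row=1, col=2): c = -0.6500 + 0.3375i → escape time 9
(row=2, col=0): c = -1.7700 + 0.1750i → escape time 4
(row=2, col=1): c = -1.2100 + 0.1750i → escape time 9
(row=2, col=2): c = -0.6500 + 0.1750i → escape time 9
(row=3, col=0): c = -1.7700 + 0.0125i → escape time 9
(row=3, col=1): c = -1.2100 + 0.0125i → escape time 9
(row=3, col=2): c = -0.6500 + 0.0125i → escape time 9
(row=4, col=0): c = -1.7700 + -0.1500i → escape time 4
(row=4, col=1): c = -1.2100 + -0.1500i → escape time 9
(row=4, col=2): c = -0.6500 + -0.1500i → escape time 9

Answer: 359
399
499
999
499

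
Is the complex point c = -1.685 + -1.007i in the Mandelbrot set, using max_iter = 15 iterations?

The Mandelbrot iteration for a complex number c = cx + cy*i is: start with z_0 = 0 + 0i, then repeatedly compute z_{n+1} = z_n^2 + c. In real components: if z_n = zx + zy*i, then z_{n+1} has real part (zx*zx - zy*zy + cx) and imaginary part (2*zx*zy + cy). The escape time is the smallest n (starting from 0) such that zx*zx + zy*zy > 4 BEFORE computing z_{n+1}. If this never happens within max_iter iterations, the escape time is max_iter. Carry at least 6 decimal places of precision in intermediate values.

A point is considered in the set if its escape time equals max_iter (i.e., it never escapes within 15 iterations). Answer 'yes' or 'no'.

z_0 = 0 + 0i, c = -1.6850 + -1.0070i
Iter 1: z = -1.6850 + -1.0070i, |z|^2 = 3.8533
Iter 2: z = 0.1402 + 2.3866i, |z|^2 = 5.7155
Escaped at iteration 2

Answer: no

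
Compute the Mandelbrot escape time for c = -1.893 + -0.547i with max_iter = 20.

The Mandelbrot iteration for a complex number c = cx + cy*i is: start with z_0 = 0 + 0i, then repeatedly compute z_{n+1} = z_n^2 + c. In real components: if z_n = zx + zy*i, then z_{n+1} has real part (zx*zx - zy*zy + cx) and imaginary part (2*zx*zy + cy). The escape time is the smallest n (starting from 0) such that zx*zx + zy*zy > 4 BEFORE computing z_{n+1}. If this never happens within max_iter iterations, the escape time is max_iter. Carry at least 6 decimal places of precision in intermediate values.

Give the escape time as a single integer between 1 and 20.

z_0 = 0 + 0i, c = -1.8930 + -0.5470i
Iter 1: z = -1.8930 + -0.5470i, |z|^2 = 3.8827
Iter 2: z = 1.3912 + 1.5239i, |z|^2 = 4.2579
Escaped at iteration 2

Answer: 2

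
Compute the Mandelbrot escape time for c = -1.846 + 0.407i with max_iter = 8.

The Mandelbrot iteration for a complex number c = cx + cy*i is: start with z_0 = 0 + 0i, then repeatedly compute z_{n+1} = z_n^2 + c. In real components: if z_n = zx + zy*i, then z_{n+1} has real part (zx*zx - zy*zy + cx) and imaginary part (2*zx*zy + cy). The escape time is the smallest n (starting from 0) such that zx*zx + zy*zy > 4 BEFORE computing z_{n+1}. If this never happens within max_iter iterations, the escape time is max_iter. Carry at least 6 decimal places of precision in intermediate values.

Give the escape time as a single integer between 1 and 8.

Answer: 3

Derivation:
z_0 = 0 + 0i, c = -1.8460 + 0.4070i
Iter 1: z = -1.8460 + 0.4070i, |z|^2 = 3.5734
Iter 2: z = 1.3961 + -1.0956i, |z|^2 = 3.1494
Iter 3: z = -1.0974 + -2.6522i, |z|^2 = 8.2384
Escaped at iteration 3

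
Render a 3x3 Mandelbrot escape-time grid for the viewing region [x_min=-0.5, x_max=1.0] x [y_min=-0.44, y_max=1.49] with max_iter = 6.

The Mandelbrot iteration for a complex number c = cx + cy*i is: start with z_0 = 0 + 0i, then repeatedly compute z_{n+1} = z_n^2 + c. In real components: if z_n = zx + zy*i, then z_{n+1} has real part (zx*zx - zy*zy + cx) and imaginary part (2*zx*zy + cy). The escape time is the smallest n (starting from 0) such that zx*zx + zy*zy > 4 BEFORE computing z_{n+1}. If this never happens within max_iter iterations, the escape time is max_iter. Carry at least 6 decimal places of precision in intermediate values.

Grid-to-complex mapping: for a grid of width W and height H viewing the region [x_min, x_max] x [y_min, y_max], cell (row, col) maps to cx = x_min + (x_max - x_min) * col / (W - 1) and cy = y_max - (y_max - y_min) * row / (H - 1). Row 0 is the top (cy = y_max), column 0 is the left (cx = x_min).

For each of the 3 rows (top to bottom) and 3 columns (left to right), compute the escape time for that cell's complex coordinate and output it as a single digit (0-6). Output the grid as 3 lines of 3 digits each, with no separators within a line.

(row=0, col=0): c = -0.5000 + 1.4900i → escape time 2
(row=0, col=1): c = 0.2500 + 1.4900i → escape time 2
(row=0, col=2): c = 1.0000 + 1.4900i → escape time 2
(row=1, col=0): c = -0.5000 + 0.5250i → escape time 6
(row=1, col=1): c = 0.2500 + 0.5250i → escape time 6
(row=1, col=2): c = 1.0000 + 0.5250i → escape time 2
(row=2, col=0): c = -0.5000 + -0.4400i → escape time 6
(row=2, col=1): c = 0.2500 + -0.4400i → escape time 6
(row=2, col=2): c = 1.0000 + -0.4400i → escape time 2

Answer: 222
662
662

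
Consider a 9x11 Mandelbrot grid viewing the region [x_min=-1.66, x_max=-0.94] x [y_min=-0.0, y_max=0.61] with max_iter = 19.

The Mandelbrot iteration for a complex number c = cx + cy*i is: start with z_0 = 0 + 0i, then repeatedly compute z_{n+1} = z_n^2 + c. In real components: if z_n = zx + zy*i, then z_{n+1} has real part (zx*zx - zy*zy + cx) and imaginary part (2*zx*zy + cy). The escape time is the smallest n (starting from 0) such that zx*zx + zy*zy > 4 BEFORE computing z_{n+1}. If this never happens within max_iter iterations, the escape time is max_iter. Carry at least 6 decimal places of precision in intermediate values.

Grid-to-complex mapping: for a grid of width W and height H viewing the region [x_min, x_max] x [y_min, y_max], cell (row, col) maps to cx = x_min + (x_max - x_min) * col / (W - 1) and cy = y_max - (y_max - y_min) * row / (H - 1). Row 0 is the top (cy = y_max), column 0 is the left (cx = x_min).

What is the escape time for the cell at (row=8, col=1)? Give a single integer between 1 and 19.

z_0 = 0 + 0i, c = -1.5700 + 0.1220i
Iter 1: z = -1.5700 + 0.1220i, |z|^2 = 2.4798
Iter 2: z = 0.8800 + -0.2611i, |z|^2 = 0.8426
Iter 3: z = -0.8637 + -0.3375i, |z|^2 = 0.8599
Iter 4: z = -0.9379 + 0.7050i, |z|^2 = 1.3767
Iter 5: z = -1.1875 + -1.2005i, |z|^2 = 2.8512
Iter 6: z = -1.6011 + 2.9730i, |z|^2 = 11.4024
Escaped at iteration 6

Answer: 6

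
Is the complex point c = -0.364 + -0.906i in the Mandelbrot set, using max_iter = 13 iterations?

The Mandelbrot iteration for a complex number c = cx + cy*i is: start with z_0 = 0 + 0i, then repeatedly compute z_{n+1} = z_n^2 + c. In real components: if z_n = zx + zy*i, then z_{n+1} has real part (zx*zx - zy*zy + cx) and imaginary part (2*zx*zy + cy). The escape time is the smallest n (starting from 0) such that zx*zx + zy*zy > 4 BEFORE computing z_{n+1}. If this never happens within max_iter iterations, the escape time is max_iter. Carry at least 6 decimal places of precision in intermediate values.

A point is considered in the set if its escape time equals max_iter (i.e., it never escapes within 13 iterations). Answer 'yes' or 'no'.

Answer: no

Derivation:
z_0 = 0 + 0i, c = -0.3640 + -0.9060i
Iter 1: z = -0.3640 + -0.9060i, |z|^2 = 0.9533
Iter 2: z = -1.0523 + -0.2464i, |z|^2 = 1.1681
Iter 3: z = 0.6827 + -0.3873i, |z|^2 = 0.6161
Iter 4: z = -0.0480 + -1.4349i, |z|^2 = 2.0611
Iter 5: z = -2.4205 + -0.7684i, |z|^2 = 6.4494
Escaped at iteration 5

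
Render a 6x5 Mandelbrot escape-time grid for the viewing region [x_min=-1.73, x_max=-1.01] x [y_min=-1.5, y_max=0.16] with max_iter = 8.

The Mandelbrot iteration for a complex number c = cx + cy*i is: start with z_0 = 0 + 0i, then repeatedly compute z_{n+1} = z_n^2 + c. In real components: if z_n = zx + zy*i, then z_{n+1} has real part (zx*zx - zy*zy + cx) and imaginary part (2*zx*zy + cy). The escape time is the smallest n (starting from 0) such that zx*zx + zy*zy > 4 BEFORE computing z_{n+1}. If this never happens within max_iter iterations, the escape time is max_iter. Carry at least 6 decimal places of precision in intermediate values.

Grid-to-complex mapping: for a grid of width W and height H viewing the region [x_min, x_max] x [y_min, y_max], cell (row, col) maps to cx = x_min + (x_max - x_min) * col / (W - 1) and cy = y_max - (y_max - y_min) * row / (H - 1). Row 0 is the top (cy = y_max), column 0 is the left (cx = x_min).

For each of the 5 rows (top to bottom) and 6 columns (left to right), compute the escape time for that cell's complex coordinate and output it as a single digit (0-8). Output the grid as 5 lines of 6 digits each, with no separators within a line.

Answer: 457888
445788
333334
122333
111222

Derivation:
(row=0, col=0): c = -1.7300 + 0.1600i → escape time 4
(row=0, col=1): c = -1.5860 + 0.1600i → escape time 5
(row=0, col=2): c = -1.4420 + 0.1600i → escape time 7
(row=0, col=3): c = -1.2980 + 0.1600i → escape time 8
(row=0, col=4): c = -1.1540 + 0.1600i → escape time 8
(row=0, col=5): c = -1.0100 + 0.1600i → escape time 8
(row=1, col=0): c = -1.7300 + -0.2550i → escape time 4
(row=1, col=1): c = -1.5860 + -0.2550i → escape time 4
(row=1, col=2): c = -1.4420 + -0.2550i → escape time 5
(row=1, col=3): c = -1.2980 + -0.2550i → escape time 7
(row=1, col=4): c = -1.1540 + -0.2550i → escape time 8
(row=1, col=5): c = -1.0100 + -0.2550i → escape time 8
(row=2, col=0): c = -1.7300 + -0.6700i → escape time 3
(row=2, col=1): c = -1.5860 + -0.6700i → escape time 3
(row=2, col=2): c = -1.4420 + -0.6700i → escape time 3
(row=2, col=3): c = -1.2980 + -0.6700i → escape time 3
(row=2, col=4): c = -1.1540 + -0.6700i → escape time 3
(row=2, col=5): c = -1.0100 + -0.6700i → escape time 4
(row=3, col=0): c = -1.7300 + -1.0850i → escape time 1
(row=3, col=1): c = -1.5860 + -1.0850i → escape time 2
(row=3, col=2): c = -1.4420 + -1.0850i → escape time 2
(row=3, col=3): c = -1.2980 + -1.0850i → escape time 3
(row=3, col=4): c = -1.1540 + -1.0850i → escape time 3
(row=3, col=5): c = -1.0100 + -1.0850i → escape time 3
(row=4, col=0): c = -1.7300 + -1.5000i → escape time 1
(row=4, col=1): c = -1.5860 + -1.5000i → escape time 1
(row=4, col=2): c = -1.4420 + -1.5000i → escape time 1
(row=4, col=3): c = -1.2980 + -1.5000i → escape time 2
(row=4, col=4): c = -1.1540 + -1.5000i → escape time 2
(row=4, col=5): c = -1.0100 + -1.5000i → escape time 2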